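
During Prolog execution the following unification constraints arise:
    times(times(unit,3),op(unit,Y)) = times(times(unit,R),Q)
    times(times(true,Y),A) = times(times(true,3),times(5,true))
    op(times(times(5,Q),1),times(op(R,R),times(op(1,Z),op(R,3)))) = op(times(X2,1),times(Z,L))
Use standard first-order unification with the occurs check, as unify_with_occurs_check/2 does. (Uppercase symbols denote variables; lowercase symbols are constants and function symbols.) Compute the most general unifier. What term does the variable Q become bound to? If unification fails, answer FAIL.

op(unit,3)

Decompose times/2: times(unit,3) = times(unit,R),  op(unit,Y) = Q.
Decompose times/2: unit = unit,  3 = R.
Delete trivial equation unit = unit.
Bind R := 3; substituting into the one remaining equation that mentions R gives: op(times(times(5,Q),1),times(op(3,3),times(op(1,Z),op(3,3)))) = op(times(X2,1),times(Z,L)).
Bind Q := op(unit,Y); substituting into the one remaining equation that mentions Q gives: op(times(times(5,op(unit,Y)),1),times(op(3,3),times(op(1,Z),op(3,3)))) = op(times(X2,1),times(Z,L)).
Decompose times/2: times(true,Y) = times(true,3),  A = times(5,true).
Decompose times/2: true = true,  Y = 3.
Delete trivial equation true = true.
Bind Y := 3; substituting into the one remaining equation that mentions Y gives: op(times(times(5,op(unit,3)),1),times(op(3,3),times(op(1,Z),op(3,3)))) = op(times(X2,1),times(Z,L)). Substituting into the earlier binding gives Q := op(unit,3).
Bind A := times(5,true); no other remaining equation mentions A.
Decompose op/2: times(times(5,op(unit,3)),1) = times(X2,1),  times(op(3,3),times(op(1,Z),op(3,3))) = times(Z,L).
Decompose times/2: times(5,op(unit,3)) = X2,  1 = 1.
Bind X2 := times(5,op(unit,3)); no other remaining equation mentions X2.
Delete trivial equation 1 = 1.
Decompose times/2: op(3,3) = Z,  times(op(1,Z),op(3,3)) = L.
Bind Z := op(3,3); substituting into the remaining equation gives: times(op(1,op(3,3)),op(3,3)) = L.
Bind L := times(op(1,op(3,3)),op(3,3)).
MGU = { R ↦ 3, Q ↦ op(unit,3), Y ↦ 3, A ↦ times(5,true), X2 ↦ times(5,op(unit,3)), Z ↦ op(3,3), L ↦ times(op(1,op(3,3)),op(3,3)) }, so Q ↦ op(unit,3).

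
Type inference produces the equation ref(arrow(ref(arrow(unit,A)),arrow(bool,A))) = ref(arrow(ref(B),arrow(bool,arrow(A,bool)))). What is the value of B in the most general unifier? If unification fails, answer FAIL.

FAIL

Decompose ref/1: arrow(ref(arrow(unit,A)),arrow(bool,A)) = arrow(ref(B),arrow(bool,arrow(A,bool))).
Decompose arrow/2: ref(arrow(unit,A)) = ref(B),  arrow(bool,A) = arrow(bool,arrow(A,bool)).
Decompose ref/1: arrow(unit,A) = B.
Bind B := arrow(unit,A); no other remaining equation mentions B.
Decompose arrow/2: bool = bool,  A = arrow(A,bool).
Delete trivial equation bool = bool.
Occurs check fails: A occurs in arrow(A,bool); the equation A = arrow(A,bool) has no finite solution.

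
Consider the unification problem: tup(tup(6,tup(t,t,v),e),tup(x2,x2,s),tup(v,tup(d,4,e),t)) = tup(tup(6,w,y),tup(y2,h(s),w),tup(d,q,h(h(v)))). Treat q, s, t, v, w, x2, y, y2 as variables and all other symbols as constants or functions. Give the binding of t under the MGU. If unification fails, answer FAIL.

Decompose tup/3: tup(6,tup(t,t,v),e) = tup(6,w,y),  tup(x2,x2,s) = tup(y2,h(s),w),  tup(v,tup(d,4,e),t) = tup(d,q,h(h(v))).
Decompose tup/3: 6 = 6,  tup(t,t,v) = w,  e = y.
Delete trivial equation 6 = 6.
Bind w := tup(t,t,v); substituting into the one remaining equation that mentions w gives: tup(x2,x2,s) = tup(y2,h(s),tup(t,t,v)).
Bind y := e; no other remaining equation mentions y.
Decompose tup/3: x2 = y2,  x2 = h(s),  s = tup(t,t,v).
Bind x2 := y2; substituting into the one remaining equation that mentions x2 gives: y2 = h(s).
Bind y2 := h(s); no other remaining equation mentions y2. Substituting into the earlier binding gives x2 := h(s).
Bind s := tup(t,t,v); no other remaining equation mentions s. Substituting into the earlier bindings gives x2 := h(tup(t,t,v)), y2 := h(tup(t,t,v)).
Decompose tup/3: v = d,  tup(d,4,e) = q,  t = h(h(v)).
Bind v := d; substituting into the one remaining equation that mentions v gives: t = h(h(d)). Substituting into the earlier bindings gives w := tup(t,t,d), x2 := h(tup(t,t,d)), y2 := h(tup(t,t,d)), s := tup(t,t,d).
Bind q := tup(d,4,e); no other remaining equation mentions q.
Bind t := h(h(d)). Substituting into the earlier bindings gives w := tup(h(h(d)),h(h(d)),d), x2 := h(tup(h(h(d)),h(h(d)),d)), y2 := h(tup(h(h(d)),h(h(d)),d)), s := tup(h(h(d)),h(h(d)),d).
MGU = { w -> tup(h(h(d)),h(h(d)),d), y -> e, x2 -> h(tup(h(h(d)),h(h(d)),d)), y2 -> h(tup(h(h(d)),h(h(d)),d)), s -> tup(h(h(d)),h(h(d)),d), v -> d, q -> tup(d,4,e), t -> h(h(d)) }, so t -> h(h(d)).

h(h(d))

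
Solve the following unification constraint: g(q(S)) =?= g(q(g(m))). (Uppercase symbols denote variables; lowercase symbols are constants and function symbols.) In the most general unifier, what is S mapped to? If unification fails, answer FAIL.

Decompose g/1: q(S) =?= q(g(m)).
Decompose q/1: S =?= g(m).
Bind S := g(m).
MGU = { S ↦ g(m) }, so S ↦ g(m).

g(m)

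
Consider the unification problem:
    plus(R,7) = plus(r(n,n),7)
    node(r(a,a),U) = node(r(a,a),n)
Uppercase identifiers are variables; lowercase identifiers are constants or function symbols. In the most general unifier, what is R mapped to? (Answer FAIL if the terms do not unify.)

Decompose plus/2: R = r(n,n),  7 = 7.
Bind R := r(n,n); no other remaining equation mentions R.
Delete trivial equation 7 = 7.
Decompose node/2: r(a,a) = r(a,a),  U = n.
Delete trivial equation r(a,a) = r(a,a).
Bind U := n.
MGU = { R -> r(n,n), U -> n }, so R -> r(n,n).

r(n,n)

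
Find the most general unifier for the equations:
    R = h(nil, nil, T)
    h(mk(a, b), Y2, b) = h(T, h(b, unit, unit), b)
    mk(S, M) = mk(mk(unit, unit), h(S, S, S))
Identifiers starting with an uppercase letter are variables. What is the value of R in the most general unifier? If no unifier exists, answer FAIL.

Bind R := h(nil, nil, T); no other remaining equation mentions R.
Decompose h/3: mk(a, b) = T,  Y2 = h(b, unit, unit),  b = b.
Bind T := mk(a, b); no other remaining equation mentions T. Substituting into the earlier binding gives R := h(nil, nil, mk(a, b)).
Bind Y2 := h(b, unit, unit); no other remaining equation mentions Y2.
Delete trivial equation b = b.
Decompose mk/2: S = mk(unit, unit),  M = h(S, S, S).
Bind S := mk(unit, unit); substituting into the remaining equation gives: M = h(mk(unit, unit), mk(unit, unit), mk(unit, unit)).
Bind M := h(mk(unit, unit), mk(unit, unit), mk(unit, unit)).
MGU = { R ↦ h(nil, nil, mk(a, b)), T ↦ mk(a, b), Y2 ↦ h(b, unit, unit), S ↦ mk(unit, unit), M ↦ h(mk(unit, unit), mk(unit, unit), mk(unit, unit)) }, so R ↦ h(nil, nil, mk(a, b)).

h(nil, nil, mk(a, b))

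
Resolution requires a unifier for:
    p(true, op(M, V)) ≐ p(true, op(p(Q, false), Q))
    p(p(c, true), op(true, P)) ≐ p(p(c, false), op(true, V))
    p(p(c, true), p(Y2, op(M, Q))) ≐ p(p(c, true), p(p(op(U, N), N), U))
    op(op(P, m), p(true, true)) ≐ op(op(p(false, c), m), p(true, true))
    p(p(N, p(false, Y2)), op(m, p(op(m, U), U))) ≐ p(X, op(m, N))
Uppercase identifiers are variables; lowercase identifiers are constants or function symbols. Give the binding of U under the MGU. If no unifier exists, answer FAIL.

FAIL

Decompose p/2: true ≐ true,  op(M, V) ≐ op(p(Q, false), Q).
Delete trivial equation true ≐ true.
Decompose op/2: M ≐ p(Q, false),  V ≐ Q.
Bind M := p(Q, false); substituting into the one remaining equation that mentions M gives: p(p(c, true), p(Y2, op(p(Q, false), Q))) ≐ p(p(c, true), p(p(op(U, N), N), U)).
Bind V := Q; substituting into the one remaining equation that mentions V gives: p(p(c, true), op(true, P)) ≐ p(p(c, false), op(true, Q)).
Decompose p/2: p(c, true) ≐ p(c, false),  op(true, P) ≐ op(true, Q).
Decompose p/2: c ≐ c,  true ≐ false.
Delete trivial equation c ≐ c.
Clash: constants true and false differ; no unifier exists.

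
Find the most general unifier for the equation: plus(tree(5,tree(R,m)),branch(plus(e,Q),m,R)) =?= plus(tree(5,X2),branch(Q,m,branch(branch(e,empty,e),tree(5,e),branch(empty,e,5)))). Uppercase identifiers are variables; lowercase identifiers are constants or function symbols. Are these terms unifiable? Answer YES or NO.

Decompose plus/2: tree(5,tree(R,m)) =?= tree(5,X2),  branch(plus(e,Q),m,R) =?= branch(Q,m,branch(branch(e,empty,e),tree(5,e),branch(empty,e,5))).
Decompose tree/2: 5 =?= 5,  tree(R,m) =?= X2.
Delete trivial equation 5 =?= 5.
Bind X2 := tree(R,m); no other remaining equation mentions X2.
Decompose branch/3: plus(e,Q) =?= Q,  m =?= m,  R =?= branch(branch(e,empty,e),tree(5,e),branch(empty,e,5)).
Occurs check fails: Q occurs in plus(e,Q); the equation Q =?= plus(e,Q) has no finite solution.

NO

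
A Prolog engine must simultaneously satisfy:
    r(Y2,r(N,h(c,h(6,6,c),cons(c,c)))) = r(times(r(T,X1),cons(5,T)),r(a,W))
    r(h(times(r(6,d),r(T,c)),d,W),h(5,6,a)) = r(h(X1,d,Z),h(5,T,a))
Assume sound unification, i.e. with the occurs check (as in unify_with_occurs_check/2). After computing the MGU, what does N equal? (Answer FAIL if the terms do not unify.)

Decompose r/2: Y2 = times(r(T,X1),cons(5,T)),  r(N,h(c,h(6,6,c),cons(c,c))) = r(a,W).
Bind Y2 := times(r(T,X1),cons(5,T)); no other remaining equation mentions Y2.
Decompose r/2: N = a,  h(c,h(6,6,c),cons(c,c)) = W.
Bind N := a; no other remaining equation mentions N.
Bind W := h(c,h(6,6,c),cons(c,c)); substituting into the remaining equation gives: r(h(times(r(6,d),r(T,c)),d,h(c,h(6,6,c),cons(c,c))),h(5,6,a)) = r(h(X1,d,Z),h(5,T,a)).
Decompose r/2: h(times(r(6,d),r(T,c)),d,h(c,h(6,6,c),cons(c,c))) = h(X1,d,Z),  h(5,6,a) = h(5,T,a).
Decompose h/3: times(r(6,d),r(T,c)) = X1,  d = d,  h(c,h(6,6,c),cons(c,c)) = Z.
Bind X1 := times(r(6,d),r(T,c)); no other remaining equation mentions X1. Substituting into the earlier binding gives Y2 := times(r(T,times(r(6,d),r(T,c))),cons(5,T)).
Delete trivial equation d = d.
Bind Z := h(c,h(6,6,c),cons(c,c)); no other remaining equation mentions Z.
Decompose h/3: 5 = 5,  6 = T,  a = a.
Delete trivial equation 5 = 5.
Bind T := 6; no other remaining equation mentions T. Substituting into the earlier bindings gives Y2 := times(r(6,times(r(6,d),r(6,c))),cons(5,6)), X1 := times(r(6,d),r(6,c)).
Delete trivial equation a = a.
MGU = { Y2 ↦ times(r(6,times(r(6,d),r(6,c))),cons(5,6)), N ↦ a, W ↦ h(c,h(6,6,c),cons(c,c)), X1 ↦ times(r(6,d),r(6,c)), Z ↦ h(c,h(6,6,c),cons(c,c)), T ↦ 6 }, so N ↦ a.

a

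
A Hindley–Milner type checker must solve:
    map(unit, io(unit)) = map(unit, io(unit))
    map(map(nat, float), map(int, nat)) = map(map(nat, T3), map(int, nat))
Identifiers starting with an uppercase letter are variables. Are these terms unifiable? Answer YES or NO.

YES

Delete trivial equation map(unit, io(unit)) = map(unit, io(unit)).
Decompose map/2: map(nat, float) = map(nat, T3),  map(int, nat) = map(int, nat).
Decompose map/2: nat = nat,  float = T3.
Delete trivial equation nat = nat.
Bind T3 := float; no other remaining equation mentions T3.
Delete trivial equation map(int, nat) = map(int, nat).
No equations remain and no clash or occurs-check failure arose, so a unifier exists.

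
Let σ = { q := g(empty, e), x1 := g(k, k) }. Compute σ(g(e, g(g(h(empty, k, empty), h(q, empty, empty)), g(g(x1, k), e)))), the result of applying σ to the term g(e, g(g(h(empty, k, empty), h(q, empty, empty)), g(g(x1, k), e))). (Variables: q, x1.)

g(e, g(g(h(empty, k, empty), h(g(empty, e), empty, empty)), g(g(g(k, k), k), e)))

Replace each occurrence of q with g(empty, e).
Replace each occurrence of x1 with g(k, k).
Result: g(e, g(g(h(empty, k, empty), h(g(empty, e), empty, empty)), g(g(g(k, k), k), e))).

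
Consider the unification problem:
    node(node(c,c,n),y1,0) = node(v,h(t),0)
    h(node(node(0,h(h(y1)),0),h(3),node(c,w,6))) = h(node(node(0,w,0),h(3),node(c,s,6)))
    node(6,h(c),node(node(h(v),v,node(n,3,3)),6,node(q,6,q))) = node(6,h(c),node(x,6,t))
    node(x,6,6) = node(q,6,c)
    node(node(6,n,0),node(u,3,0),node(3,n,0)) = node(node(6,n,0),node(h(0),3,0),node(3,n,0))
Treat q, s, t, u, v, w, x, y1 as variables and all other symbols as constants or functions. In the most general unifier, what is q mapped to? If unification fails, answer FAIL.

Decompose node/3: node(c,c,n) = v,  y1 = h(t),  0 = 0.
Bind v := node(c,c,n); substituting into the one remaining equation that mentions v gives: node(6,h(c),node(node(h(node(c,c,n)),node(c,c,n),node(n,3,3)),6,node(q,6,q))) = node(6,h(c),node(x,6,t)).
Bind y1 := h(t); substituting into the one remaining equation that mentions y1 gives: h(node(node(0,h(h(h(t))),0),h(3),node(c,w,6))) = h(node(node(0,w,0),h(3),node(c,s,6))).
Delete trivial equation 0 = 0.
Decompose h/1: node(node(0,h(h(h(t))),0),h(3),node(c,w,6)) = node(node(0,w,0),h(3),node(c,s,6)).
Decompose node/3: node(0,h(h(h(t))),0) = node(0,w,0),  h(3) = h(3),  node(c,w,6) = node(c,s,6).
Decompose node/3: 0 = 0,  h(h(h(t))) = w,  0 = 0.
Delete trivial equation 0 = 0.
Bind w := h(h(h(t))); substituting into the one remaining equation that mentions w gives: node(c,h(h(h(t))),6) = node(c,s,6).
Delete trivial equation 0 = 0.
Delete trivial equation h(3) = h(3).
Decompose node/3: c = c,  h(h(h(t))) = s,  6 = 6.
Delete trivial equation c = c.
Bind s := h(h(h(t))); no other remaining equation mentions s.
Delete trivial equation 6 = 6.
Decompose node/3: 6 = 6,  h(c) = h(c),  node(node(h(node(c,c,n)),node(c,c,n),node(n,3,3)),6,node(q,6,q)) = node(x,6,t).
Delete trivial equation 6 = 6.
Delete trivial equation h(c) = h(c).
Decompose node/3: node(h(node(c,c,n)),node(c,c,n),node(n,3,3)) = x,  6 = 6,  node(q,6,q) = t.
Bind x := node(h(node(c,c,n)),node(c,c,n),node(n,3,3)); substituting into the one remaining equation that mentions x gives: node(node(h(node(c,c,n)),node(c,c,n),node(n,3,3)),6,6) = node(q,6,c).
Delete trivial equation 6 = 6.
Bind t := node(q,6,q); no other remaining equation mentions t. Substituting into the earlier bindings gives y1 := h(node(q,6,q)), w := h(h(h(node(q,6,q)))), s := h(h(h(node(q,6,q)))).
Decompose node/3: node(h(node(c,c,n)),node(c,c,n),node(n,3,3)) = q,  6 = 6,  6 = c.
Bind q := node(h(node(c,c,n)),node(c,c,n),node(n,3,3)); no other remaining equation mentions q. Substituting into the earlier bindings gives y1 := h(node(node(h(node(c,c,n)),node(c,c,n),node(n,3,3)),6,node(h(node(c,c,n)),node(c,c,n),node(n,3,3)))), w := h(h(h(node(node(h(node(c,c,n)),node(c,c,n),node(n,3,3)),6,node(h(node(c,c,n)),node(c,c,n),node(n,3,3)))))), s := h(h(h(node(node(h(node(c,c,n)),node(c,c,n),node(n,3,3)),6,node(h(node(c,c,n)),node(c,c,n),node(n,3,3)))))), t := node(node(h(node(c,c,n)),node(c,c,n),node(n,3,3)),6,node(h(node(c,c,n)),node(c,c,n),node(n,3,3))).
Delete trivial equation 6 = 6.
Clash: constants 6 and c differ; no unifier exists.

FAIL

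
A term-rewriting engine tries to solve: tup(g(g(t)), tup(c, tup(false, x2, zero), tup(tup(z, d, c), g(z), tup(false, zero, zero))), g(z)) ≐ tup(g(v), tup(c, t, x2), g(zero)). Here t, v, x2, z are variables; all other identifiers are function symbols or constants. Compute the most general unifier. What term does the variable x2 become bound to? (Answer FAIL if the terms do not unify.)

Decompose tup/3: g(g(t)) ≐ g(v),  tup(c, tup(false, x2, zero), tup(tup(z, d, c), g(z), tup(false, zero, zero))) ≐ tup(c, t, x2),  g(z) ≐ g(zero).
Decompose g/1: g(t) ≐ v.
Bind v := g(t); no other remaining equation mentions v.
Decompose tup/3: c ≐ c,  tup(false, x2, zero) ≐ t,  tup(tup(z, d, c), g(z), tup(false, zero, zero)) ≐ x2.
Delete trivial equation c ≐ c.
Bind t := tup(false, x2, zero); no other remaining equation mentions t. Substituting into the earlier binding gives v := g(tup(false, x2, zero)).
Bind x2 := tup(tup(z, d, c), g(z), tup(false, zero, zero)); no other remaining equation mentions x2. Substituting into the earlier bindings gives v := g(tup(false, tup(tup(z, d, c), g(z), tup(false, zero, zero)), zero)), t := tup(false, tup(tup(z, d, c), g(z), tup(false, zero, zero)), zero).
Decompose g/1: z ≐ zero.
Bind z := zero. Substituting into the earlier bindings gives v := g(tup(false, tup(tup(zero, d, c), g(zero), tup(false, zero, zero)), zero)), t := tup(false, tup(tup(zero, d, c), g(zero), tup(false, zero, zero)), zero), x2 := tup(tup(zero, d, c), g(zero), tup(false, zero, zero)).
MGU = { v -> g(tup(false, tup(tup(zero, d, c), g(zero), tup(false, zero, zero)), zero)), t -> tup(false, tup(tup(zero, d, c), g(zero), tup(false, zero, zero)), zero), x2 -> tup(tup(zero, d, c), g(zero), tup(false, zero, zero)), z -> zero }, so x2 -> tup(tup(zero, d, c), g(zero), tup(false, zero, zero)).

tup(tup(zero, d, c), g(zero), tup(false, zero, zero))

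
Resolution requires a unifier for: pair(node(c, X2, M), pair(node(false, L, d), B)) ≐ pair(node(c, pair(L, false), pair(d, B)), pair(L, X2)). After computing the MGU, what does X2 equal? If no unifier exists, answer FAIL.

FAIL

Decompose pair/2: node(c, X2, M) ≐ node(c, pair(L, false), pair(d, B)),  pair(node(false, L, d), B) ≐ pair(L, X2).
Decompose node/3: c ≐ c,  X2 ≐ pair(L, false),  M ≐ pair(d, B).
Delete trivial equation c ≐ c.
Bind X2 := pair(L, false); substituting into the one remaining equation that mentions X2 gives: pair(node(false, L, d), B) ≐ pair(L, pair(L, false)).
Bind M := pair(d, B); no other remaining equation mentions M.
Decompose pair/2: node(false, L, d) ≐ L,  B ≐ pair(L, false).
Occurs check fails: L occurs in node(false, L, d); the equation L ≐ node(false, L, d) has no finite solution.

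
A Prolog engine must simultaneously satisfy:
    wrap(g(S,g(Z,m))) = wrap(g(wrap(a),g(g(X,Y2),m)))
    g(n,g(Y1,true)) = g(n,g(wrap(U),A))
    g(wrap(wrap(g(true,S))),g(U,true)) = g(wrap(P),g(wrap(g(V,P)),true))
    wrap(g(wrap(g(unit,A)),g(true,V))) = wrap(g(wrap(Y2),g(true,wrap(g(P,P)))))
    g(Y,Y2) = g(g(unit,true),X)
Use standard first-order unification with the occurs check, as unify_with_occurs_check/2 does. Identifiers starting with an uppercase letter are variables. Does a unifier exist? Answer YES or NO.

YES

Decompose wrap/1: g(S,g(Z,m)) = g(wrap(a),g(g(X,Y2),m)).
Decompose g/2: S = wrap(a),  g(Z,m) = g(g(X,Y2),m).
Bind S := wrap(a); substituting into the one remaining equation that mentions S gives: g(wrap(wrap(g(true,wrap(a)))),g(U,true)) = g(wrap(P),g(wrap(g(V,P)),true)).
Decompose g/2: Z = g(X,Y2),  m = m.
Bind Z := g(X,Y2); no other remaining equation mentions Z.
Delete trivial equation m = m.
Decompose g/2: n = n,  g(Y1,true) = g(wrap(U),A).
Delete trivial equation n = n.
Decompose g/2: Y1 = wrap(U),  true = A.
Bind Y1 := wrap(U); no other remaining equation mentions Y1.
Bind A := true; substituting into the one remaining equation that mentions A gives: wrap(g(wrap(g(unit,true)),g(true,V))) = wrap(g(wrap(Y2),g(true,wrap(g(P,P))))).
Decompose g/2: wrap(wrap(g(true,wrap(a)))) = wrap(P),  g(U,true) = g(wrap(g(V,P)),true).
Decompose wrap/1: wrap(g(true,wrap(a))) = P.
Bind P := wrap(g(true,wrap(a))); substituting into the 2 remaining equations that mention P gives: g(U,true) = g(wrap(g(V,wrap(g(true,wrap(a))))),true),  wrap(g(wrap(g(unit,true)),g(true,V))) = wrap(g(wrap(Y2),g(true,wrap(g(wrap(g(true,wrap(a))),wrap(g(true,wrap(a)))))))).
Decompose g/2: U = wrap(g(V,wrap(g(true,wrap(a))))),  true = true.
Bind U := wrap(g(V,wrap(g(true,wrap(a))))); no other remaining equation mentions U. Substituting into the earlier binding gives Y1 := wrap(wrap(g(V,wrap(g(true,wrap(a)))))).
Delete trivial equation true = true.
Decompose wrap/1: g(wrap(g(unit,true)),g(true,V)) = g(wrap(Y2),g(true,wrap(g(wrap(g(true,wrap(a))),wrap(g(true,wrap(a))))))).
Decompose g/2: wrap(g(unit,true)) = wrap(Y2),  g(true,V) = g(true,wrap(g(wrap(g(true,wrap(a))),wrap(g(true,wrap(a)))))).
Decompose wrap/1: g(unit,true) = Y2.
Bind Y2 := g(unit,true); substituting into the one remaining equation that mentions Y2 gives: g(Y,g(unit,true)) = g(g(unit,true),X). Substituting into the earlier binding gives Z := g(X,g(unit,true)).
Decompose g/2: true = true,  V = wrap(g(wrap(g(true,wrap(a))),wrap(g(true,wrap(a))))).
Delete trivial equation true = true.
Bind V := wrap(g(wrap(g(true,wrap(a))),wrap(g(true,wrap(a))))); no other remaining equation mentions V. Substituting into the earlier bindings gives Y1 := wrap(wrap(g(wrap(g(wrap(g(true,wrap(a))),wrap(g(true,wrap(a))))),wrap(g(true,wrap(a)))))), U := wrap(g(wrap(g(wrap(g(true,wrap(a))),wrap(g(true,wrap(a))))),wrap(g(true,wrap(a))))).
Decompose g/2: Y = g(unit,true),  g(unit,true) = X.
Bind Y := g(unit,true); no other remaining equation mentions Y.
Bind X := g(unit,true). Substituting into the earlier binding gives Z := g(g(unit,true),g(unit,true)).
No equations remain and no clash or occurs-check failure arose, so a unifier exists.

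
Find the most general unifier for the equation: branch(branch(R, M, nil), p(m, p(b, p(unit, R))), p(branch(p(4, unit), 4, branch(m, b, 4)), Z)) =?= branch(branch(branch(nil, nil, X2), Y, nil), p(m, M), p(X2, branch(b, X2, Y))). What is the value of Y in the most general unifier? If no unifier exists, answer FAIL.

p(b, p(unit, branch(nil, nil, branch(p(4, unit), 4, branch(m, b, 4)))))

Decompose branch/3: branch(R, M, nil) =?= branch(branch(nil, nil, X2), Y, nil),  p(m, p(b, p(unit, R))) =?= p(m, M),  p(branch(p(4, unit), 4, branch(m, b, 4)), Z) =?= p(X2, branch(b, X2, Y)).
Decompose branch/3: R =?= branch(nil, nil, X2),  M =?= Y,  nil =?= nil.
Bind R := branch(nil, nil, X2); substituting into the one remaining equation that mentions R gives: p(m, p(b, p(unit, branch(nil, nil, X2)))) =?= p(m, M).
Bind M := Y; substituting into the one remaining equation that mentions M gives: p(m, p(b, p(unit, branch(nil, nil, X2)))) =?= p(m, Y).
Delete trivial equation nil =?= nil.
Decompose p/2: m =?= m,  p(b, p(unit, branch(nil, nil, X2))) =?= Y.
Delete trivial equation m =?= m.
Bind Y := p(b, p(unit, branch(nil, nil, X2))); substituting into the remaining equation gives: p(branch(p(4, unit), 4, branch(m, b, 4)), Z) =?= p(X2, branch(b, X2, p(b, p(unit, branch(nil, nil, X2))))). Substituting into the earlier binding gives M := p(b, p(unit, branch(nil, nil, X2))).
Decompose p/2: branch(p(4, unit), 4, branch(m, b, 4)) =?= X2,  Z =?= branch(b, X2, p(b, p(unit, branch(nil, nil, X2)))).
Bind X2 := branch(p(4, unit), 4, branch(m, b, 4)); substituting into the remaining equation gives: Z =?= branch(b, branch(p(4, unit), 4, branch(m, b, 4)), p(b, p(unit, branch(nil, nil, branch(p(4, unit), 4, branch(m, b, 4)))))). Substituting into the earlier bindings gives R := branch(nil, nil, branch(p(4, unit), 4, branch(m, b, 4))), M := p(b, p(unit, branch(nil, nil, branch(p(4, unit), 4, branch(m, b, 4))))), Y := p(b, p(unit, branch(nil, nil, branch(p(4, unit), 4, branch(m, b, 4))))).
Bind Z := branch(b, branch(p(4, unit), 4, branch(m, b, 4)), p(b, p(unit, branch(nil, nil, branch(p(4, unit), 4, branch(m, b, 4)))))).
MGU = { R -> branch(nil, nil, branch(p(4, unit), 4, branch(m, b, 4))), M -> p(b, p(unit, branch(nil, nil, branch(p(4, unit), 4, branch(m, b, 4))))), Y -> p(b, p(unit, branch(nil, nil, branch(p(4, unit), 4, branch(m, b, 4))))), X2 -> branch(p(4, unit), 4, branch(m, b, 4)), Z -> branch(b, branch(p(4, unit), 4, branch(m, b, 4)), p(b, p(unit, branch(nil, nil, branch(p(4, unit), 4, branch(m, b, 4)))))) }, so Y -> p(b, p(unit, branch(nil, nil, branch(p(4, unit), 4, branch(m, b, 4))))).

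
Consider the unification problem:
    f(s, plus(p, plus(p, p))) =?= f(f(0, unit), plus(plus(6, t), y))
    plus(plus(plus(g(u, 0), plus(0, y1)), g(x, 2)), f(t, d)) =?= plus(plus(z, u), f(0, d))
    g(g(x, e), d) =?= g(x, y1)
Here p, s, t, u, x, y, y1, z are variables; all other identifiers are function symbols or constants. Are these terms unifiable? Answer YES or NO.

Decompose f/2: s =?= f(0, unit),  plus(p, plus(p, p)) =?= plus(plus(6, t), y).
Bind s := f(0, unit); no other remaining equation mentions s.
Decompose plus/2: p =?= plus(6, t),  plus(p, p) =?= y.
Bind p := plus(6, t); substituting into the one remaining equation that mentions p gives: plus(plus(6, t), plus(6, t)) =?= y.
Bind y := plus(plus(6, t), plus(6, t)); no other remaining equation mentions y.
Decompose plus/2: plus(plus(g(u, 0), plus(0, y1)), g(x, 2)) =?= plus(z, u),  f(t, d) =?= f(0, d).
Decompose plus/2: plus(g(u, 0), plus(0, y1)) =?= z,  g(x, 2) =?= u.
Bind z := plus(g(u, 0), plus(0, y1)); no other remaining equation mentions z.
Bind u := g(x, 2); no other remaining equation mentions u. Substituting into the earlier binding gives z := plus(g(g(x, 2), 0), plus(0, y1)).
Decompose f/2: t =?= 0,  d =?= d.
Bind t := 0; no other remaining equation mentions t. Substituting into the earlier bindings gives p := plus(6, 0), y := plus(plus(6, 0), plus(6, 0)).
Delete trivial equation d =?= d.
Decompose g/2: g(x, e) =?= x,  d =?= y1.
Occurs check fails: x occurs in g(x, e); the equation x =?= g(x, e) has no finite solution.

NO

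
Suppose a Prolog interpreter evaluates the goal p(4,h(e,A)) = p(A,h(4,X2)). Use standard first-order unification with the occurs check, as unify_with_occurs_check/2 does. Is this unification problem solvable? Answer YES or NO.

Decompose p/2: 4 = A,  h(e,A) = h(4,X2).
Bind A := 4; substituting into the remaining equation gives: h(e,4) = h(4,X2).
Decompose h/2: e = 4,  4 = X2.
Clash: constants e and 4 differ; no unifier exists.

NO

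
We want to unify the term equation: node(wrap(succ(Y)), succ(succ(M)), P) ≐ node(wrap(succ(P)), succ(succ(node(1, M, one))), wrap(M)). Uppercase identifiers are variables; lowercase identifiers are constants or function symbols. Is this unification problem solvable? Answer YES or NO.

NO

Decompose node/3: wrap(succ(Y)) ≐ wrap(succ(P)),  succ(succ(M)) ≐ succ(succ(node(1, M, one))),  P ≐ wrap(M).
Decompose wrap/1: succ(Y) ≐ succ(P).
Decompose succ/1: Y ≐ P.
Bind Y := P; no other remaining equation mentions Y.
Decompose succ/1: succ(M) ≐ succ(node(1, M, one)).
Decompose succ/1: M ≐ node(1, M, one).
Occurs check fails: M occurs in node(1, M, one); the equation M ≐ node(1, M, one) has no finite solution.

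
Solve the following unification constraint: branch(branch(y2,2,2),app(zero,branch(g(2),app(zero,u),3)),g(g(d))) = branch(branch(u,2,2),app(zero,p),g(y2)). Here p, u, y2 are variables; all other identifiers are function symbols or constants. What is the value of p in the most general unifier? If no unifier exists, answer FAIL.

branch(g(2),app(zero,g(d)),3)

Decompose branch/3: branch(y2,2,2) = branch(u,2,2),  app(zero,branch(g(2),app(zero,u),3)) = app(zero,p),  g(g(d)) = g(y2).
Decompose branch/3: y2 = u,  2 = 2,  2 = 2.
Bind y2 := u; substituting into the one remaining equation that mentions y2 gives: g(g(d)) = g(u).
Delete trivial equation 2 = 2.
Delete trivial equation 2 = 2.
Decompose app/2: zero = zero,  branch(g(2),app(zero,u),3) = p.
Delete trivial equation zero = zero.
Bind p := branch(g(2),app(zero,u),3); no other remaining equation mentions p.
Decompose g/1: g(d) = u.
Bind u := g(d). Substituting into the earlier bindings gives y2 := g(d), p := branch(g(2),app(zero,g(d)),3).
MGU = { y2 ↦ g(d), p ↦ branch(g(2),app(zero,g(d)),3), u ↦ g(d) }, so p ↦ branch(g(2),app(zero,g(d)),3).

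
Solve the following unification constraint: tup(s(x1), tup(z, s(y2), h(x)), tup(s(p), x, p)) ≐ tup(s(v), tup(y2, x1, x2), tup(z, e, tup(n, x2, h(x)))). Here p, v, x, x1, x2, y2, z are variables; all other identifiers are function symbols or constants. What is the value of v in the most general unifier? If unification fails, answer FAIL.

Decompose tup/3: s(x1) ≐ s(v),  tup(z, s(y2), h(x)) ≐ tup(y2, x1, x2),  tup(s(p), x, p) ≐ tup(z, e, tup(n, x2, h(x))).
Decompose s/1: x1 ≐ v.
Bind x1 := v; substituting into the one remaining equation that mentions x1 gives: tup(z, s(y2), h(x)) ≐ tup(y2, v, x2).
Decompose tup/3: z ≐ y2,  s(y2) ≐ v,  h(x) ≐ x2.
Bind z := y2; substituting into the one remaining equation that mentions z gives: tup(s(p), x, p) ≐ tup(y2, e, tup(n, x2, h(x))).
Bind v := s(y2); no other remaining equation mentions v. Substituting into the earlier binding gives x1 := s(y2).
Bind x2 := h(x); substituting into the remaining equation gives: tup(s(p), x, p) ≐ tup(y2, e, tup(n, h(x), h(x))).
Decompose tup/3: s(p) ≐ y2,  x ≐ e,  p ≐ tup(n, h(x), h(x)).
Bind y2 := s(p); no other remaining equation mentions y2. Substituting into the earlier bindings gives x1 := s(s(p)), z := s(p), v := s(s(p)).
Bind x := e; substituting into the remaining equation gives: p ≐ tup(n, h(e), h(e)). Substituting into the earlier binding gives x2 := h(e).
Bind p := tup(n, h(e), h(e)). Substituting into the earlier bindings gives x1 := s(s(tup(n, h(e), h(e)))), z := s(tup(n, h(e), h(e))), v := s(s(tup(n, h(e), h(e)))), y2 := s(tup(n, h(e), h(e))).
MGU = { x1 ↦ s(s(tup(n, h(e), h(e)))), z ↦ s(tup(n, h(e), h(e))), v ↦ s(s(tup(n, h(e), h(e)))), x2 ↦ h(e), y2 ↦ s(tup(n, h(e), h(e))), x ↦ e, p ↦ tup(n, h(e), h(e)) }, so v ↦ s(s(tup(n, h(e), h(e)))).

s(s(tup(n, h(e), h(e))))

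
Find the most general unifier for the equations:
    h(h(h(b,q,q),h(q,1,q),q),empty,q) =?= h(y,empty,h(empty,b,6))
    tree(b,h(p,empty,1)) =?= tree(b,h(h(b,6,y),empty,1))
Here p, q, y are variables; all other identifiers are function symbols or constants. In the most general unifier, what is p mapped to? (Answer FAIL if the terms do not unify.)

h(b,6,h(h(b,h(empty,b,6),h(empty,b,6)),h(h(empty,b,6),1,h(empty,b,6)),h(empty,b,6)))

Decompose h/3: h(h(b,q,q),h(q,1,q),q) =?= y,  empty =?= empty,  q =?= h(empty,b,6).
Bind y := h(h(b,q,q),h(q,1,q),q); substituting into the one remaining equation that mentions y gives: tree(b,h(p,empty,1)) =?= tree(b,h(h(b,6,h(h(b,q,q),h(q,1,q),q)),empty,1)).
Delete trivial equation empty =?= empty.
Bind q := h(empty,b,6); substituting into the remaining equation gives: tree(b,h(p,empty,1)) =?= tree(b,h(h(b,6,h(h(b,h(empty,b,6),h(empty,b,6)),h(h(empty,b,6),1,h(empty,b,6)),h(empty,b,6))),empty,1)). Substituting into the earlier binding gives y := h(h(b,h(empty,b,6),h(empty,b,6)),h(h(empty,b,6),1,h(empty,b,6)),h(empty,b,6)).
Decompose tree/2: b =?= b,  h(p,empty,1) =?= h(h(b,6,h(h(b,h(empty,b,6),h(empty,b,6)),h(h(empty,b,6),1,h(empty,b,6)),h(empty,b,6))),empty,1).
Delete trivial equation b =?= b.
Decompose h/3: p =?= h(b,6,h(h(b,h(empty,b,6),h(empty,b,6)),h(h(empty,b,6),1,h(empty,b,6)),h(empty,b,6))),  empty =?= empty,  1 =?= 1.
Bind p := h(b,6,h(h(b,h(empty,b,6),h(empty,b,6)),h(h(empty,b,6),1,h(empty,b,6)),h(empty,b,6))); no other remaining equation mentions p.
Delete trivial equation empty =?= empty.
Delete trivial equation 1 =?= 1.
MGU = { y -> h(h(b,h(empty,b,6),h(empty,b,6)),h(h(empty,b,6),1,h(empty,b,6)),h(empty,b,6)), q -> h(empty,b,6), p -> h(b,6,h(h(b,h(empty,b,6),h(empty,b,6)),h(h(empty,b,6),1,h(empty,b,6)),h(empty,b,6))) }, so p -> h(b,6,h(h(b,h(empty,b,6),h(empty,b,6)),h(h(empty,b,6),1,h(empty,b,6)),h(empty,b,6))).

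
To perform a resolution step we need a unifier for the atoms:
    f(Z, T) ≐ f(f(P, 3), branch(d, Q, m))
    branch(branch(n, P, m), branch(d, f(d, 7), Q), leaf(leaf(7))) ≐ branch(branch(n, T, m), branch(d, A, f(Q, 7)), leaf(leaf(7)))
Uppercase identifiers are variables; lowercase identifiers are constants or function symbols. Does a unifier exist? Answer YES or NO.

NO

Decompose f/2: Z ≐ f(P, 3),  T ≐ branch(d, Q, m).
Bind Z := f(P, 3); no other remaining equation mentions Z.
Bind T := branch(d, Q, m); substituting into the remaining equation gives: branch(branch(n, P, m), branch(d, f(d, 7), Q), leaf(leaf(7))) ≐ branch(branch(n, branch(d, Q, m), m), branch(d, A, f(Q, 7)), leaf(leaf(7))).
Decompose branch/3: branch(n, P, m) ≐ branch(n, branch(d, Q, m), m),  branch(d, f(d, 7), Q) ≐ branch(d, A, f(Q, 7)),  leaf(leaf(7)) ≐ leaf(leaf(7)).
Decompose branch/3: n ≐ n,  P ≐ branch(d, Q, m),  m ≐ m.
Delete trivial equation n ≐ n.
Bind P := branch(d, Q, m); no other remaining equation mentions P. Substituting into the earlier binding gives Z := f(branch(d, Q, m), 3).
Delete trivial equation m ≐ m.
Decompose branch/3: d ≐ d,  f(d, 7) ≐ A,  Q ≐ f(Q, 7).
Delete trivial equation d ≐ d.
Bind A := f(d, 7); no other remaining equation mentions A.
Occurs check fails: Q occurs in f(Q, 7); the equation Q ≐ f(Q, 7) has no finite solution.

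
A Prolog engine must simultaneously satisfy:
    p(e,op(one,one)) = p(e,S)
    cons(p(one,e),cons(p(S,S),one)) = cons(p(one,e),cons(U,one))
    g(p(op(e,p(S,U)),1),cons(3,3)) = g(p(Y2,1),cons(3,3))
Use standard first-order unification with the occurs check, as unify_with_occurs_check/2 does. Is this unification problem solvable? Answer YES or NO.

Decompose p/2: e = e,  op(one,one) = S.
Delete trivial equation e = e.
Bind S := op(one,one); substituting into the remaining equations gives: cons(p(one,e),cons(p(op(one,one),op(one,one)),one)) = cons(p(one,e),cons(U,one)),  g(p(op(e,p(op(one,one),U)),1),cons(3,3)) = g(p(Y2,1),cons(3,3)).
Decompose cons/2: p(one,e) = p(one,e),  cons(p(op(one,one),op(one,one)),one) = cons(U,one).
Delete trivial equation p(one,e) = p(one,e).
Decompose cons/2: p(op(one,one),op(one,one)) = U,  one = one.
Bind U := p(op(one,one),op(one,one)); substituting into the one remaining equation that mentions U gives: g(p(op(e,p(op(one,one),p(op(one,one),op(one,one)))),1),cons(3,3)) = g(p(Y2,1),cons(3,3)).
Delete trivial equation one = one.
Decompose g/2: p(op(e,p(op(one,one),p(op(one,one),op(one,one)))),1) = p(Y2,1),  cons(3,3) = cons(3,3).
Decompose p/2: op(e,p(op(one,one),p(op(one,one),op(one,one)))) = Y2,  1 = 1.
Bind Y2 := op(e,p(op(one,one),p(op(one,one),op(one,one)))); no other remaining equation mentions Y2.
Delete trivial equation 1 = 1.
Delete trivial equation cons(3,3) = cons(3,3).
No equations remain and no clash or occurs-check failure arose, so a unifier exists.

YES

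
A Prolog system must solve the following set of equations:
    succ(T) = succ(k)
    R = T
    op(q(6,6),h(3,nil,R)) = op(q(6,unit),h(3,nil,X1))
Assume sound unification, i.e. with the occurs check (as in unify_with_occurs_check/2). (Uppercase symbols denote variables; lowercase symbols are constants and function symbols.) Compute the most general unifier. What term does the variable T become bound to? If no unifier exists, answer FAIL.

FAIL

Decompose succ/1: T = k.
Bind T := k; substituting into the one remaining equation that mentions T gives: R = k.
Bind R := k; substituting into the remaining equation gives: op(q(6,6),h(3,nil,k)) = op(q(6,unit),h(3,nil,X1)).
Decompose op/2: q(6,6) = q(6,unit),  h(3,nil,k) = h(3,nil,X1).
Decompose q/2: 6 = 6,  6 = unit.
Delete trivial equation 6 = 6.
Clash: constants 6 and unit differ; no unifier exists.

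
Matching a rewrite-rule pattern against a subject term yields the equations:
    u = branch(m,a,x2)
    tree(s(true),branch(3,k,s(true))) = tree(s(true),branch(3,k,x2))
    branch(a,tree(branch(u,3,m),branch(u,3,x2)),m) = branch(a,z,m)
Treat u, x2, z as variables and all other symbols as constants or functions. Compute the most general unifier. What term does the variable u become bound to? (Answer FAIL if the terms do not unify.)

branch(m,a,s(true))

Bind u := branch(m,a,x2); substituting into the one remaining equation that mentions u gives: branch(a,tree(branch(branch(m,a,x2),3,m),branch(branch(m,a,x2),3,x2)),m) = branch(a,z,m).
Decompose tree/2: s(true) = s(true),  branch(3,k,s(true)) = branch(3,k,x2).
Delete trivial equation s(true) = s(true).
Decompose branch/3: 3 = 3,  k = k,  s(true) = x2.
Delete trivial equation 3 = 3.
Delete trivial equation k = k.
Bind x2 := s(true); substituting into the remaining equation gives: branch(a,tree(branch(branch(m,a,s(true)),3,m),branch(branch(m,a,s(true)),3,s(true))),m) = branch(a,z,m). Substituting into the earlier binding gives u := branch(m,a,s(true)).
Decompose branch/3: a = a,  tree(branch(branch(m,a,s(true)),3,m),branch(branch(m,a,s(true)),3,s(true))) = z,  m = m.
Delete trivial equation a = a.
Bind z := tree(branch(branch(m,a,s(true)),3,m),branch(branch(m,a,s(true)),3,s(true))); no other remaining equation mentions z.
Delete trivial equation m = m.
MGU = { u -> branch(m,a,s(true)), x2 -> s(true), z -> tree(branch(branch(m,a,s(true)),3,m),branch(branch(m,a,s(true)),3,s(true))) }, so u -> branch(m,a,s(true)).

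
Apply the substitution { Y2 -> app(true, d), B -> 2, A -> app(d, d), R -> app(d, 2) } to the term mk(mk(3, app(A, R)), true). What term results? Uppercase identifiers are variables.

Replace each occurrence of A with app(d, d).
Replace each occurrence of R with app(d, 2).
Result: mk(mk(3, app(app(d, d), app(d, 2))), true).

mk(mk(3, app(app(d, d), app(d, 2))), true)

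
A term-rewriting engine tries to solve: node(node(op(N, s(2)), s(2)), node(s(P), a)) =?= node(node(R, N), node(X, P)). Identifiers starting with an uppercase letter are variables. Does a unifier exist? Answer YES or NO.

YES

Decompose node/2: node(op(N, s(2)), s(2)) =?= node(R, N),  node(s(P), a) =?= node(X, P).
Decompose node/2: op(N, s(2)) =?= R,  s(2) =?= N.
Bind R := op(N, s(2)); no other remaining equation mentions R.
Bind N := s(2); no other remaining equation mentions N. Substituting into the earlier binding gives R := op(s(2), s(2)).
Decompose node/2: s(P) =?= X,  a =?= P.
Bind X := s(P); no other remaining equation mentions X.
Bind P := a. Substituting into the earlier binding gives X := s(a).
No equations remain and no clash or occurs-check failure arose, so a unifier exists.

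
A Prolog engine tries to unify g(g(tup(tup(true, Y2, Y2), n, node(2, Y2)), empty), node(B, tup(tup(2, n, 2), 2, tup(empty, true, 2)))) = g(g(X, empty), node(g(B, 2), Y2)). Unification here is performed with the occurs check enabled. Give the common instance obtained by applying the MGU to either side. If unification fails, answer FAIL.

FAIL

Decompose g/2: g(tup(tup(true, Y2, Y2), n, node(2, Y2)), empty) = g(X, empty),  node(B, tup(tup(2, n, 2), 2, tup(empty, true, 2))) = node(g(B, 2), Y2).
Decompose g/2: tup(tup(true, Y2, Y2), n, node(2, Y2)) = X,  empty = empty.
Bind X := tup(tup(true, Y2, Y2), n, node(2, Y2)); no other remaining equation mentions X.
Delete trivial equation empty = empty.
Decompose node/2: B = g(B, 2),  tup(tup(2, n, 2), 2, tup(empty, true, 2)) = Y2.
Occurs check fails: B occurs in g(B, 2); the equation B = g(B, 2) has no finite solution.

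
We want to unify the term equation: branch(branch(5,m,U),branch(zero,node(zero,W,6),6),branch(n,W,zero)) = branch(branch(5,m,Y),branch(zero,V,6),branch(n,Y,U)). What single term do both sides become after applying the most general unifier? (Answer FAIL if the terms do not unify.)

branch(branch(5,m,zero),branch(zero,node(zero,zero,6),6),branch(n,zero,zero))

Decompose branch/3: branch(5,m,U) = branch(5,m,Y),  branch(zero,node(zero,W,6),6) = branch(zero,V,6),  branch(n,W,zero) = branch(n,Y,U).
Decompose branch/3: 5 = 5,  m = m,  U = Y.
Delete trivial equation 5 = 5.
Delete trivial equation m = m.
Bind U := Y; substituting into the one remaining equation that mentions U gives: branch(n,W,zero) = branch(n,Y,Y).
Decompose branch/3: zero = zero,  node(zero,W,6) = V,  6 = 6.
Delete trivial equation zero = zero.
Bind V := node(zero,W,6); no other remaining equation mentions V.
Delete trivial equation 6 = 6.
Decompose branch/3: n = n,  W = Y,  zero = Y.
Delete trivial equation n = n.
Bind W := Y; no other remaining equation mentions W. Substituting into the earlier binding gives V := node(zero,Y,6).
Bind Y := zero. Substituting into the earlier bindings gives U := zero, V := node(zero,zero,6), W := zero.
Applying the MGU to either side gives branch(branch(5,m,zero),branch(zero,node(zero,zero,6),6),branch(n,zero,zero)).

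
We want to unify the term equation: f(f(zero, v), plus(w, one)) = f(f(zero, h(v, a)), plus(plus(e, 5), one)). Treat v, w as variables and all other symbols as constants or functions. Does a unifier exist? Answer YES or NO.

Decompose f/2: f(zero, v) = f(zero, h(v, a)),  plus(w, one) = plus(plus(e, 5), one).
Decompose f/2: zero = zero,  v = h(v, a).
Delete trivial equation zero = zero.
Occurs check fails: v occurs in h(v, a); the equation v = h(v, a) has no finite solution.

NO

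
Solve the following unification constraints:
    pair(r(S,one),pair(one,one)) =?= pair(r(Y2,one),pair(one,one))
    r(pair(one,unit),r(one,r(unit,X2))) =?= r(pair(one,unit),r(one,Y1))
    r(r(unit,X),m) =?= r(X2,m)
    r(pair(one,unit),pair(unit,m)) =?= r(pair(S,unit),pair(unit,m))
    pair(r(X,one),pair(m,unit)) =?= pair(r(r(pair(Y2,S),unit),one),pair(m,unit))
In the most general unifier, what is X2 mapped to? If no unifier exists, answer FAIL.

r(unit,r(pair(one,one),unit))

Decompose pair/2: r(S,one) =?= r(Y2,one),  pair(one,one) =?= pair(one,one).
Decompose r/2: S =?= Y2,  one =?= one.
Bind S := Y2; substituting into the 2 remaining equations that mention S gives: r(pair(one,unit),pair(unit,m)) =?= r(pair(Y2,unit),pair(unit,m)),  pair(r(X,one),pair(m,unit)) =?= pair(r(r(pair(Y2,Y2),unit),one),pair(m,unit)).
Delete trivial equation one =?= one.
Delete trivial equation pair(one,one) =?= pair(one,one).
Decompose r/2: pair(one,unit) =?= pair(one,unit),  r(one,r(unit,X2)) =?= r(one,Y1).
Delete trivial equation pair(one,unit) =?= pair(one,unit).
Decompose r/2: one =?= one,  r(unit,X2) =?= Y1.
Delete trivial equation one =?= one.
Bind Y1 := r(unit,X2); no other remaining equation mentions Y1.
Decompose r/2: r(unit,X) =?= X2,  m =?= m.
Bind X2 := r(unit,X); no other remaining equation mentions X2. Substituting into the earlier binding gives Y1 := r(unit,r(unit,X)).
Delete trivial equation m =?= m.
Decompose r/2: pair(one,unit) =?= pair(Y2,unit),  pair(unit,m) =?= pair(unit,m).
Decompose pair/2: one =?= Y2,  unit =?= unit.
Bind Y2 := one; substituting into the one remaining equation that mentions Y2 gives: pair(r(X,one),pair(m,unit)) =?= pair(r(r(pair(one,one),unit),one),pair(m,unit)). Substituting into the earlier binding gives S := one.
Delete trivial equation unit =?= unit.
Delete trivial equation pair(unit,m) =?= pair(unit,m).
Decompose pair/2: r(X,one) =?= r(r(pair(one,one),unit),one),  pair(m,unit) =?= pair(m,unit).
Decompose r/2: X =?= r(pair(one,one),unit),  one =?= one.
Bind X := r(pair(one,one),unit); no other remaining equation mentions X. Substituting into the earlier bindings gives Y1 := r(unit,r(unit,r(pair(one,one),unit))), X2 := r(unit,r(pair(one,one),unit)).
Delete trivial equation one =?= one.
Delete trivial equation pair(m,unit) =?= pair(m,unit).
MGU = { S := one, Y1 := r(unit,r(unit,r(pair(one,one),unit))), X2 := r(unit,r(pair(one,one),unit)), Y2 := one, X := r(pair(one,one),unit) }, so X2 := r(unit,r(pair(one,one),unit)).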